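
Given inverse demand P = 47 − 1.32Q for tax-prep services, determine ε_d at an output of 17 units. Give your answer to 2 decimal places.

-1.09

At Q = 17, P = 47 − 1.32(17) = 24.56.
dP/dQ = −1.32, so dQ/dP = 1/(−1.32) = -0.758.
ε = (dQ/dP)(P/Q) = (-0.758)(24.56/17).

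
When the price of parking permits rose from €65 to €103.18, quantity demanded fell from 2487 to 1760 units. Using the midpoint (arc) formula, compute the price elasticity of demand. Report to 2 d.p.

ΔQ = 1760 − 2487 = -727; ΔP = 103.18 − 65 = 38.18.
Midpoints: P̄ = 84.09, Q̄ = 2123.5.
ε = (ΔQ/ΔP)(P̄/Q̄) = (-727/38.18)(84.09/2123.5).

-0.75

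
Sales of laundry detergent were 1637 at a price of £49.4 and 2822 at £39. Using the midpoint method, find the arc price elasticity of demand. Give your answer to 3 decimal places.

ΔQ = 2822 − 1637 = 1185; ΔP = 39 − 49.4 = -10.4.
Midpoints: P̄ = 44.20, Q̄ = 2229.5.
ε = (ΔQ/ΔP)(P̄/Q̄) = (1185/-10.4)(44.20/2229.5).

-2.259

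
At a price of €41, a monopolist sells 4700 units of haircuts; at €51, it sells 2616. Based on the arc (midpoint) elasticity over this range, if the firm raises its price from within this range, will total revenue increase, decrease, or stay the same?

decrease

Arc ε = (-2084/10)(46.00/3658.0) ≈ -2.621.
|ε| = 2.62 > 1, so demand is elastic. A price rise therefore reduces total revenue.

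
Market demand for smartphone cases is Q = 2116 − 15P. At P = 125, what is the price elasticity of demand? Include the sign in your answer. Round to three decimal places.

At P = 125, Q = 241.
dQ/dP = −15.
ε = (dQ/dP)(P/Q) = (-15)(125/241).
|ε| > 1, so demand is elastic at this price.

-7.780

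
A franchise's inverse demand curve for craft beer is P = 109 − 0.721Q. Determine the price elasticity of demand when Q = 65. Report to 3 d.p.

-1.326

At Q = 65, P = 109 − 0.721(65) = 62.14.
dP/dQ = −0.721, so dQ/dP = 1/(−0.721) = -1.387.
ε = (dQ/dP)(P/Q) = (-1.387)(62.14/65).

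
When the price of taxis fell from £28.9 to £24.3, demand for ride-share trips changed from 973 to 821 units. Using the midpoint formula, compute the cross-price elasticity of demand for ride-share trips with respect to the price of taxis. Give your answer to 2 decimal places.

0.98

ΔQ_x = 821 − 973 = -152; ΔP_y = 24.3 − 28.9 = -4.6.
Midpoints: P̄_y = 26.60, Q̄_x = 897.0.
ε_xy = (ΔQ_x/ΔP_y)(P̄_y/Q̄_x) = (-152/-4.6)(26.60/897.0).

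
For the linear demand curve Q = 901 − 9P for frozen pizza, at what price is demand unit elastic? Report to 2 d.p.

50.06

For linear demand Q = a − bP, ε = −bP/(a − bP). |ε| = 1 when bP = a − bP, i.e. P = a/(2b).
P = 901/(2·9) = 901/18 = 50.0556.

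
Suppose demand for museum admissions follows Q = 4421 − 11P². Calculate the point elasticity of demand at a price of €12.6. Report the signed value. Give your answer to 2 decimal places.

At P = 12.6, Q = 2674.640.
dQ/dP = −22P = -277.200.
ε = (dQ/dP)(P/Q) = (-277.200)(12.6/2674.640).

-1.31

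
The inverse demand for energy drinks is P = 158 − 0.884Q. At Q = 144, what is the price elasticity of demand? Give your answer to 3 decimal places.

-0.241

At Q = 144, P = 158 − 0.884(144) = 30.70.
dP/dQ = −0.884, so dQ/dP = 1/(−0.884) = -1.131.
ε = (dQ/dP)(P/Q) = (-1.131)(30.70/144).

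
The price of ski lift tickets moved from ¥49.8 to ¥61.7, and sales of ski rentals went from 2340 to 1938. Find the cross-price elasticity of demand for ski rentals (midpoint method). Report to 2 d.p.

ΔQ_x = 1938 − 2340 = -402; ΔP_y = 61.7 − 49.8 = 11.9.
Midpoints: P̄_y = 55.75, Q̄_x = 2139.0.
ε_xy = (ΔQ_x/ΔP_y)(P̄_y/Q̄_x) = (-402/11.9)(55.75/2139.0).

-0.88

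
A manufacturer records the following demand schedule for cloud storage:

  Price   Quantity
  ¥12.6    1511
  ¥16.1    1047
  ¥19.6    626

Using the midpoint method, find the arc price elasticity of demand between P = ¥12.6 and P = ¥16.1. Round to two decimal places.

At P = 12.6, Q = 1511; at P = 16.1, Q = 1047.
ΔQ = -464, ΔP = 3.5. Midpoints: P̄ = 14.35, Q̄ = 1279.0.
ε = (ΔQ/ΔP)(P̄/Q̄) = (-464/3.5)(14.35/1279.0).

-1.49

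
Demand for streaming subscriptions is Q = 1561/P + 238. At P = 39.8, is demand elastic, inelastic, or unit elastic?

Q = 277.221, dQ/dP = -0.985.
ε = (dQ/dP)(P/Q) ≈ -0.141.
|ε| = 0.14 < 1.

inelastic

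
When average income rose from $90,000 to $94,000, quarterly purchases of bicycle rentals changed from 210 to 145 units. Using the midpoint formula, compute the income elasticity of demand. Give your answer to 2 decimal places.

-8.42

ΔQ = -65, ΔI = 4000. Midpoints: Ī = 92,000, Q̄ = 177.5.
ε_I = (ΔQ/ΔI)(Ī/Q̄) = (-65/4000)(92000/177.5).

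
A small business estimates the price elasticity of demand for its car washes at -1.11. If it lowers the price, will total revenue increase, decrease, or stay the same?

increase

|ε| = 1.11 > 1, so demand is elastic. A price cut therefore raises total revenue.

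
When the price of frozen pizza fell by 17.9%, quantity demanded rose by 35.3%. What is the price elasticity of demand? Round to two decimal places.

ε = %ΔQ / %ΔP = (35.3)/(-17.9) = -1.972.

-1.97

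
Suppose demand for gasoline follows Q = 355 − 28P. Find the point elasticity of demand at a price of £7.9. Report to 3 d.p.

-1.653

At P = 7.9, Q = 133.800.
dQ/dP = −28.
ε = (dQ/dP)(P/Q) = (-28)(7.9/133.800).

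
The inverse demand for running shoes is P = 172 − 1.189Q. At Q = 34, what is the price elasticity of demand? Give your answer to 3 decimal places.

At Q = 34, P = 172 − 1.189(34) = 131.57.
dP/dQ = −1.189, so dQ/dP = 1/(−1.189) = -0.841.
ε = (dQ/dP)(P/Q) = (-0.841)(131.57/34).

-3.255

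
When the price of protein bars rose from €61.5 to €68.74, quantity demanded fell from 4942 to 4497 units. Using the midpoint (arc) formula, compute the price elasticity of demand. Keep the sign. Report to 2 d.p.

-0.85

ΔQ = 4497 − 4942 = -445; ΔP = 68.74 − 61.5 = 7.24.
Midpoints: P̄ = 65.12, Q̄ = 4719.5.
ε = (ΔQ/ΔP)(P̄/Q̄) = (-445/7.24)(65.12/4719.5).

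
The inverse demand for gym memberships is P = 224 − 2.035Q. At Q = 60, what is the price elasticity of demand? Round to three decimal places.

-0.835

At Q = 60, P = 224 − 2.035(60) = 101.90.
dP/dQ = −2.035, so dQ/dP = 1/(−2.035) = -0.491.
ε = (dQ/dP)(P/Q) = (-0.491)(101.90/60).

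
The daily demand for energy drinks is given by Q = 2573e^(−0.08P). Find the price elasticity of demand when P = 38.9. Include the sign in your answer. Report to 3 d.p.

-3.112

At P = 38.9, Q = 114.529.
dQ/dP = −0.08·2573e^(−0.08P) = −0.08Q = -9.162.
ε = (dQ/dP)(P/Q) = (-9.162)(38.9/114.529).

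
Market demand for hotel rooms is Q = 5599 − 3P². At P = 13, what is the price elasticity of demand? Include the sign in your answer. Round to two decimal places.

-0.20

At P = 13, Q = 5092.
dQ/dP = −6P = -78.
ε = (dQ/dP)(P/Q) = (-78)(13/5092).
|ε| < 1, so demand is inelastic at this price.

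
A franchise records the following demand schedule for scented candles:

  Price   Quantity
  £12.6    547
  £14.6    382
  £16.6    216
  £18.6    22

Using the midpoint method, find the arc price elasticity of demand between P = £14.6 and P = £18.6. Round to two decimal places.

At P = 14.6, Q = 382; at P = 18.6, Q = 22.
ΔQ = -360, ΔP = 4.0. Midpoints: P̄ = 16.60, Q̄ = 202.0.
ε = (ΔQ/ΔP)(P̄/Q̄) = (-360/4.0)(16.60/202.0).

-7.40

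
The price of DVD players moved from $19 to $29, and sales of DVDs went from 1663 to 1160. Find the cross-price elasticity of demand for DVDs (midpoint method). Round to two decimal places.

-0.86

ΔQ_x = 1160 − 1663 = -503; ΔP_y = 29 − 19 = 10.
Midpoints: P̄_y = 24.00, Q̄_x = 1411.5.
ε_xy = (ΔQ_x/ΔP_y)(P̄_y/Q̄_x) = (-503/10)(24.00/1411.5).
ε_xy < 0, so the goods are complements.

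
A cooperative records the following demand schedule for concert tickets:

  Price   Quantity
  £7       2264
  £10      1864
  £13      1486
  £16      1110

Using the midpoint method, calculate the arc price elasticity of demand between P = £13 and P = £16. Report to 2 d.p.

At P = 13, Q = 1486; at P = 16, Q = 1110.
ΔQ = -376, ΔP = 3. Midpoints: P̄ = 14.50, Q̄ = 1298.0.
ε = (ΔQ/ΔP)(P̄/Q̄) = (-376/3)(14.50/1298.0).

-1.40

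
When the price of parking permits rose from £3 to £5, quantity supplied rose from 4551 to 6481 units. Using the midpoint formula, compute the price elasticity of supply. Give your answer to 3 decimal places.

ΔQ = 6481 − 4551 = 1930; ΔP = 5 − 3 = 2.
Midpoints: P̄ = 4.00, Q̄ = 5516.0.
ε_s = (ΔQ/ΔP)(P̄/Q̄) = (1930/2)(4.00/5516.0).

0.700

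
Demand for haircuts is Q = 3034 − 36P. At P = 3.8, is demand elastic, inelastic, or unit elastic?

Q = 2897.200, dQ/dP = -36.
ε = (dQ/dP)(P/Q) ≈ -0.047.
|ε| = 0.05 < 1.

inelastic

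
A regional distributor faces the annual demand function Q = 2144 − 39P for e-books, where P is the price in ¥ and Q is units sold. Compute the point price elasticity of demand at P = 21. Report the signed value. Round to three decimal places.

-0.618

At P = 21, Q = 1325.
dQ/dP = −39.
ε = (dQ/dP)(P/Q) = (-39)(21/1325).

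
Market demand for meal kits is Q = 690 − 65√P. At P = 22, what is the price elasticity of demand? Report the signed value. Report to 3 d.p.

At P = 22, Q = 385.123.
dQ/dP = −65/(2√P) = -6.929.
ε = (dQ/dP)(P/Q) = (-6.929)(22/385.123).
|ε| < 1, so demand is inelastic at this price.

-0.396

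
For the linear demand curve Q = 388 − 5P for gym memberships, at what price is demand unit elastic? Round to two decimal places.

38.80

For linear demand Q = a − bP, ε = −bP/(a − bP). |ε| = 1 when bP = a − bP, i.e. P = a/(2b).
P = 388/(2·5) = 388/10 = 38.8000.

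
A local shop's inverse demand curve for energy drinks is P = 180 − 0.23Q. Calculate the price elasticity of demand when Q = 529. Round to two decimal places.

-0.48

At Q = 529, P = 180 − 0.23(529) = 58.33.
dP/dQ = −0.23, so dQ/dP = 1/(−0.23) = -4.348.
ε = (dQ/dP)(P/Q) = (-4.348)(58.33/529).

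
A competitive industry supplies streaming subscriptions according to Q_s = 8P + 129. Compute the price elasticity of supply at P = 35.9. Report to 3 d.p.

At P = 35.9, Q_s = 416.20.
dQ_s/dP = 8.
ε_s = (dQ_s/dP)(P/Q_s) = (8)(35.9/416.20).

0.690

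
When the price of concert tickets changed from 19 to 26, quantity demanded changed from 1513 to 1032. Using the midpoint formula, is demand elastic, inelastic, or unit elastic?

elastic

Arc ε ≈ -1.215.
|ε| = 1.21 > 1.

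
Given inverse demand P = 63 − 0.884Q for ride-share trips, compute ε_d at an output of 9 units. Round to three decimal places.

-6.919

At Q = 9, P = 63 − 0.884(9) = 55.04.
dP/dQ = −0.884, so dQ/dP = 1/(−0.884) = -1.131.
ε = (dQ/dP)(P/Q) = (-1.131)(55.04/9).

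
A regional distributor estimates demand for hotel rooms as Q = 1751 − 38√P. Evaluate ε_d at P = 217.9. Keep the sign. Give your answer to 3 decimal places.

-0.236

At P = 217.9, Q = 1190.065.
dQ/dP = −38/(2√P) = -1.287.
ε = (dQ/dP)(P/Q) = (-1.287)(217.9/1190.065).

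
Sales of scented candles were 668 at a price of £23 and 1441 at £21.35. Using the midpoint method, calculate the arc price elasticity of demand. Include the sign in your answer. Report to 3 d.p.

-9.852

ΔQ = 1441 − 668 = 773; ΔP = 21.35 − 23 = -1.65.
Midpoints: P̄ = 22.18, Q̄ = 1054.5.
ε = (ΔQ/ΔP)(P̄/Q̄) = (773/-1.65)(22.18/1054.5).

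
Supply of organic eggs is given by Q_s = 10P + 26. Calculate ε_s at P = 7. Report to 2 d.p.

0.73

At P = 7, Q_s = 96.
dQ_s/dP = 10.
ε_s = (dQ_s/dP)(P/Q_s) = (10)(7/96).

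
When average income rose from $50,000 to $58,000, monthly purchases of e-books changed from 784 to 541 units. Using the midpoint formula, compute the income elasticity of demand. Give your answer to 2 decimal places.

-2.48

ΔQ = -243, ΔI = 8000. Midpoints: Ī = 54,000, Q̄ = 662.5.
ε_I = (ΔQ/ΔI)(Ī/Q̄) = (-243/8000)(54000/662.5).
ε_I < 0, so the good is inferior.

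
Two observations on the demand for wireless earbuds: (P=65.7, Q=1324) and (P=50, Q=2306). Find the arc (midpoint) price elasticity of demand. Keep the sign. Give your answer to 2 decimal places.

-1.99

ΔQ = 2306 − 1324 = 982; ΔP = 50 − 65.7 = -15.7.
Midpoints: P̄ = 57.85, Q̄ = 1815.0.
ε = (ΔQ/ΔP)(P̄/Q̄) = (982/-15.7)(57.85/1815.0).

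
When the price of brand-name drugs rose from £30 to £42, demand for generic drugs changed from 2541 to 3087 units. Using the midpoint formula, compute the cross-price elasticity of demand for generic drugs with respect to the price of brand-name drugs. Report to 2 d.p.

0.58

ΔQ_x = 3087 − 2541 = 546; ΔP_y = 42 − 30 = 12.
Midpoints: P̄_y = 36.00, Q̄_x = 2814.0.
ε_xy = (ΔQ_x/ΔP_y)(P̄_y/Q̄_x) = (546/12)(36.00/2814.0).
ε_xy > 0, so the goods are substitutes.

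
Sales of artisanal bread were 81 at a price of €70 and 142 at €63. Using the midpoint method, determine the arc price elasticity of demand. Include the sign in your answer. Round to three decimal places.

ΔQ = 142 − 81 = 61; ΔP = 63 − 70 = -7.
Midpoints: P̄ = 66.50, Q̄ = 111.5.
ε = (ΔQ/ΔP)(P̄/Q̄) = (61/-7)(66.50/111.5).

-5.197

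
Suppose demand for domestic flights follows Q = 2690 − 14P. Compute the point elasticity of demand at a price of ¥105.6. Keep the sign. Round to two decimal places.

-1.22

At P = 105.6, Q = 1211.600.
dQ/dP = −14.
ε = (dQ/dP)(P/Q) = (-14)(105.6/1211.600).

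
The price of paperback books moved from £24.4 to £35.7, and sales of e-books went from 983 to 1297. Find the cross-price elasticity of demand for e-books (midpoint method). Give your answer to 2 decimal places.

ΔQ_x = 1297 − 983 = 314; ΔP_y = 35.7 − 24.4 = 11.3.
Midpoints: P̄_y = 30.05, Q̄_x = 1140.0.
ε_xy = (ΔQ_x/ΔP_y)(P̄_y/Q̄_x) = (314/11.3)(30.05/1140.0).
ε_xy > 0, so the goods are substitutes.

0.73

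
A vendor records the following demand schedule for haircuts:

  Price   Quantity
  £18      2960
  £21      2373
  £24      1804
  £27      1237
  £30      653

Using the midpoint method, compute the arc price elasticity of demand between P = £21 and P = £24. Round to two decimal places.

At P = 21, Q = 2373; at P = 24, Q = 1804.
ΔQ = -569, ΔP = 3. Midpoints: P̄ = 22.50, Q̄ = 2088.5.
ε = (ΔQ/ΔP)(P̄/Q̄) = (-569/3)(22.50/2088.5).

-2.04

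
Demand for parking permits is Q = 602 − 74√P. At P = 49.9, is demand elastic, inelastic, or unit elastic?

elastic

Q = 79.265, dQ/dP = -5.238.
ε = (dQ/dP)(P/Q) ≈ -3.297.
|ε| = 3.30 > 1.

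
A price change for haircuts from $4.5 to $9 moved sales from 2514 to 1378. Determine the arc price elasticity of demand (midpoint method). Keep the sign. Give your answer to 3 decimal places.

ΔQ = 1378 − 2514 = -1136; ΔP = 9 − 4.5 = 4.5.
Midpoints: P̄ = 6.75, Q̄ = 1946.0.
ε = (ΔQ/ΔP)(P̄/Q̄) = (-1136/4.5)(6.75/1946.0).

-0.876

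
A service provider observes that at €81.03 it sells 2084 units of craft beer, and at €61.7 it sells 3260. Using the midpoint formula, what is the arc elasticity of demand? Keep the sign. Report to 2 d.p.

-1.62

ΔQ = 3260 − 2084 = 1176; ΔP = 61.7 − 81.03 = -19.33.
Midpoints: P̄ = 71.37, Q̄ = 2672.0.
ε = (ΔQ/ΔP)(P̄/Q̄) = (1176/-19.33)(71.37/2672.0).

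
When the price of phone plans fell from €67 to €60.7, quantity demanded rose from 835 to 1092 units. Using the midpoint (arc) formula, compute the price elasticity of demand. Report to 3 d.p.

ΔQ = 1092 − 835 = 257; ΔP = 60.7 − 67 = -6.3.
Midpoints: P̄ = 63.85, Q̄ = 963.5.
ε = (ΔQ/ΔP)(P̄/Q̄) = (257/-6.3)(63.85/963.5).

-2.703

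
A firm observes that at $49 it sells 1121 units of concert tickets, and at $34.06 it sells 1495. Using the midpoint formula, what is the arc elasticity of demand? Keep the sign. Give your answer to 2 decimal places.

ΔQ = 1495 − 1121 = 374; ΔP = 34.06 − 49 = -14.94.
Midpoints: P̄ = 41.53, Q̄ = 1308.0.
ε = (ΔQ/ΔP)(P̄/Q̄) = (374/-14.94)(41.53/1308.0).

-0.79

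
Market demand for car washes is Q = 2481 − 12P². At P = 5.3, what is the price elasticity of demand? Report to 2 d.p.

-0.31

At P = 5.3, Q = 2143.920.
dQ/dP = −24P = -127.200.
ε = (dQ/dP)(P/Q) = (-127.200)(5.3/2143.920).
|ε| < 1, so demand is inelastic at this price.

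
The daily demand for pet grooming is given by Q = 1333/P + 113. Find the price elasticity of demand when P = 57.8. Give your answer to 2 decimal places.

At P = 57.8, Q = 136.062.
dQ/dP = −1333/P² = -0.399.
ε = (dQ/dP)(P/Q) = (-0.399)(57.8/136.062).
|ε| < 1, so demand is inelastic at this price.

-0.17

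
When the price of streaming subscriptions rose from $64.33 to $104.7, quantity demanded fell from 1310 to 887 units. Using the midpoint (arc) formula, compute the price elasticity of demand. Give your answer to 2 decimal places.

-0.81

ΔQ = 887 − 1310 = -423; ΔP = 104.7 − 64.33 = 40.37.
Midpoints: P̄ = 84.52, Q̄ = 1098.5.
ε = (ΔQ/ΔP)(P̄/Q̄) = (-423/40.37)(84.52/1098.5).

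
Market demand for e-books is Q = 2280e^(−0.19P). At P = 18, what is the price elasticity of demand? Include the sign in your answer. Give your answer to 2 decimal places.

At P = 18, Q = 74.584.
dQ/dP = −0.19·2280e^(−0.19P) = −0.19Q = -14.171.
ε = (dQ/dP)(P/Q) = (-14.171)(18/74.584).

-3.42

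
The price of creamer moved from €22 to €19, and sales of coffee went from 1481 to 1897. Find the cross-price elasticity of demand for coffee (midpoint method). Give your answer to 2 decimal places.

ΔQ_x = 1897 − 1481 = 416; ΔP_y = 19 − 22 = -3.
Midpoints: P̄_y = 20.50, Q̄_x = 1689.0.
ε_xy = (ΔQ_x/ΔP_y)(P̄_y/Q̄_x) = (416/-3)(20.50/1689.0).
ε_xy < 0, so the goods are complements.

-1.68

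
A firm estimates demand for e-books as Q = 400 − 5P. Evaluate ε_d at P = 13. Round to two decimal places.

-0.19

At P = 13, Q = 335.
dQ/dP = −5.
ε = (dQ/dP)(P/Q) = (-5)(13/335).
|ε| < 1, so demand is inelastic at this price.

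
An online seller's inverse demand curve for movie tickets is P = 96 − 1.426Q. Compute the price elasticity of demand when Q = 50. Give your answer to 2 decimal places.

-0.35

At Q = 50, P = 96 − 1.426(50) = 24.70.
dP/dQ = −1.426, so dQ/dP = 1/(−1.426) = -0.701.
ε = (dQ/dP)(P/Q) = (-0.701)(24.70/50).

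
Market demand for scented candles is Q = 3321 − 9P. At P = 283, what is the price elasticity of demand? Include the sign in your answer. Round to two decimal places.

-3.29

At P = 283, Q = 774.
dQ/dP = −9.
ε = (dQ/dP)(P/Q) = (-9)(283/774).
|ε| > 1, so demand is elastic at this price.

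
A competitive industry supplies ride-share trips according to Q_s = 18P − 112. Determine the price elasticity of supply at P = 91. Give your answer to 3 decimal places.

1.073

At P = 91, Q_s = 1526.
dQ_s/dP = 18.
ε_s = (dQ_s/dP)(P/Q_s) = (18)(91/1526).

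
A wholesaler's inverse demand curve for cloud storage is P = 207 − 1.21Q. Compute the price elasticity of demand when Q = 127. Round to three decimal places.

-0.347

At Q = 127, P = 207 − 1.21(127) = 53.33.
dP/dQ = −1.21, so dQ/dP = 1/(−1.21) = -0.826.
ε = (dQ/dP)(P/Q) = (-0.826)(53.33/127).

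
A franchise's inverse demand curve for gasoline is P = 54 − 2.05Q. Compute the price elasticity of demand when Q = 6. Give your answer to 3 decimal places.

-3.390

At Q = 6, P = 54 − 2.05(6) = 41.70.
dP/dQ = −2.05, so dQ/dP = 1/(−2.05) = -0.488.
ε = (dQ/dP)(P/Q) = (-0.488)(41.70/6).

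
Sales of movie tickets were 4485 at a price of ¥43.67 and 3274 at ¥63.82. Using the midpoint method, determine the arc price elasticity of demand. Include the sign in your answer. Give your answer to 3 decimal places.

ΔQ = 3274 − 4485 = -1211; ΔP = 63.82 − 43.67 = 20.15.
Midpoints: P̄ = 53.75, Q̄ = 3879.5.
ε = (ΔQ/ΔP)(P̄/Q̄) = (-1211/20.15)(53.75/3879.5).

-0.833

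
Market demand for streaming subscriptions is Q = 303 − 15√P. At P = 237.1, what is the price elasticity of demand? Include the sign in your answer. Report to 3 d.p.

At P = 237.1, Q = 72.029.
dQ/dP = −15/(2√P) = -0.487.
ε = (dQ/dP)(P/Q) = (-0.487)(237.1/72.029).

-1.603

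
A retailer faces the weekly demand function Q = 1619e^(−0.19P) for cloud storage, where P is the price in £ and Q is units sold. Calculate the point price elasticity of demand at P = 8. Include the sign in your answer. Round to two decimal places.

-1.52

At P = 8, Q = 354.095.
dQ/dP = −0.19·1619e^(−0.19P) = −0.19Q = -67.278.
ε = (dQ/dP)(P/Q) = (-67.278)(8/354.095).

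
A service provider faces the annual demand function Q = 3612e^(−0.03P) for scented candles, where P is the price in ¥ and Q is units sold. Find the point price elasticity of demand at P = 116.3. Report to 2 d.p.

-3.49

At P = 116.3, Q = 110.279.
dQ/dP = −0.03·3612e^(−0.03P) = −0.03Q = -3.308.
ε = (dQ/dP)(P/Q) = (-3.308)(116.3/110.279).
|ε| > 1, so demand is elastic at this price.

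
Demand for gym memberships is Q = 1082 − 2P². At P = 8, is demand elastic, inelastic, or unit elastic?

inelastic

Q = 954, dQ/dP = -32.
ε = (dQ/dP)(P/Q) ≈ -0.268.
|ε| = 0.27 < 1.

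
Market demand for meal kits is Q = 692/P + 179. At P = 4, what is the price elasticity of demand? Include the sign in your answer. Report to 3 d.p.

-0.491

At P = 4, Q = 352.
dQ/dP = −692/P² = -43.250.
ε = (dQ/dP)(P/Q) = (-43.250)(4/352).
|ε| < 1, so demand is inelastic at this price.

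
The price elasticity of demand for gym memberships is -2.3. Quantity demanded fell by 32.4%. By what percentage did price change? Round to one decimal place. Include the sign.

%ΔP ≈ %ΔQ / ε = (-32.4%)/(-2.3) = 14.09%.

14.1%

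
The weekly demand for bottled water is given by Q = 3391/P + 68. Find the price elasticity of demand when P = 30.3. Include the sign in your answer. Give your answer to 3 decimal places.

-0.622

At P = 30.3, Q = 179.914.
dQ/dP = −3391/P² = -3.694.
ε = (dQ/dP)(P/Q) = (-3.694)(30.3/179.914).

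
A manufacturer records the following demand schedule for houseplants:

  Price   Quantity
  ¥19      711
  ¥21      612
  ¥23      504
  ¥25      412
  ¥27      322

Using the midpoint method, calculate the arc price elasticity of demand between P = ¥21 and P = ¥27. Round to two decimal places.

At P = 21, Q = 612; at P = 27, Q = 322.
ΔQ = -290, ΔP = 6. Midpoints: P̄ = 24.00, Q̄ = 467.0.
ε = (ΔQ/ΔP)(P̄/Q̄) = (-290/6)(24.00/467.0).

-2.48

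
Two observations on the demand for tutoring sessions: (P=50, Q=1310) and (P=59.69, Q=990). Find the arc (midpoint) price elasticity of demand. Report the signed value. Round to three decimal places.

-1.575

ΔQ = 990 − 1310 = -320; ΔP = 59.69 − 50 = 9.69.
Midpoints: P̄ = 54.84, Q̄ = 1150.0.
ε = (ΔQ/ΔP)(P̄/Q̄) = (-320/9.69)(54.84/1150.0).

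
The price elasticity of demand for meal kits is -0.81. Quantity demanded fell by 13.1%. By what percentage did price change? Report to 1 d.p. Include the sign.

16.2%

%ΔP ≈ %ΔQ / ε = (-13.1%)/(-0.81) = 16.17%.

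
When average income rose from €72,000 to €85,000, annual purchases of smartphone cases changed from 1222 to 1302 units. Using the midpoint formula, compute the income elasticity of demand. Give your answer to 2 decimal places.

ΔQ = 80, ΔI = 13000. Midpoints: Ī = 78,500, Q̄ = 1262.0.
ε_I = (ΔQ/ΔI)(Ī/Q̄) = (80/13000)(78500/1262.0).

0.38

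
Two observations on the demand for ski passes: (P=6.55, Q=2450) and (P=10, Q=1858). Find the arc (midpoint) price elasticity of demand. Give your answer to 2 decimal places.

-0.66

ΔQ = 1858 − 2450 = -592; ΔP = 10 − 6.55 = 3.45.
Midpoints: P̄ = 8.28, Q̄ = 2154.0.
ε = (ΔQ/ΔP)(P̄/Q̄) = (-592/3.45)(8.28/2154.0).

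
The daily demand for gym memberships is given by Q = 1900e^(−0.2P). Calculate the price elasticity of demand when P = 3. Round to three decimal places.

-0.600

At P = 3, Q = 1042.742.
dQ/dP = −0.2·1900e^(−0.2P) = −0.2Q = -208.548.
ε = (dQ/dP)(P/Q) = (-208.548)(3/1042.742).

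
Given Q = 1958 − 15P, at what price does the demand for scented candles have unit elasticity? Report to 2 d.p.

For linear demand Q = a − bP, ε = −bP/(a − bP). |ε| = 1 when bP = a − bP, i.e. P = a/(2b).
P = 1958/(2·15) = 1958/30 = 65.2667.

65.27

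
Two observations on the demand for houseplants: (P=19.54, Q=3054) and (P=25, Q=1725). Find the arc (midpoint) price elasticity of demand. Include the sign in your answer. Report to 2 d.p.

-2.27

ΔQ = 1725 − 3054 = -1329; ΔP = 25 − 19.54 = 5.46.
Midpoints: P̄ = 22.27, Q̄ = 2389.5.
ε = (ΔQ/ΔP)(P̄/Q̄) = (-1329/5.46)(22.27/2389.5).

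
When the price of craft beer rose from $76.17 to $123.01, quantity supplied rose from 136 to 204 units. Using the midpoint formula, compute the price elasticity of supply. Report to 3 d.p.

0.850

ΔQ = 204 − 136 = 68; ΔP = 123.01 − 76.17 = 46.84.
Midpoints: P̄ = 99.59, Q̄ = 170.0.
ε_s = (ΔQ/ΔP)(P̄/Q̄) = (68/46.84)(99.59/170.0).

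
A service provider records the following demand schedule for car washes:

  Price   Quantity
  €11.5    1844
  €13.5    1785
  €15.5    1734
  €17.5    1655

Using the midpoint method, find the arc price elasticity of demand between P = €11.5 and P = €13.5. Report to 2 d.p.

-0.20

At P = 11.5, Q = 1844; at P = 13.5, Q = 1785.
ΔQ = -59, ΔP = 2.0. Midpoints: P̄ = 12.50, Q̄ = 1814.5.
ε = (ΔQ/ΔP)(P̄/Q̄) = (-59/2.0)(12.50/1814.5).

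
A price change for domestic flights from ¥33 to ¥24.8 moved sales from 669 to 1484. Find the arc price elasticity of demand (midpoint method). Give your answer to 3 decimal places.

-2.668

ΔQ = 1484 − 669 = 815; ΔP = 24.8 − 33 = -8.2.
Midpoints: P̄ = 28.90, Q̄ = 1076.5.
ε = (ΔQ/ΔP)(P̄/Q̄) = (815/-8.2)(28.90/1076.5).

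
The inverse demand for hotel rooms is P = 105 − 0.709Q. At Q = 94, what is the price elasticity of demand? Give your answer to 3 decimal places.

-0.575

At Q = 94, P = 105 − 0.709(94) = 38.35.
dP/dQ = −0.709, so dQ/dP = 1/(−0.709) = -1.410.
ε = (dQ/dP)(P/Q) = (-1.410)(38.35/94).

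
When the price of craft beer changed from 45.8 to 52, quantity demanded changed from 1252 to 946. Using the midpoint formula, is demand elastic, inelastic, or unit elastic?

elastic

Arc ε ≈ -2.196.
|ε| = 2.20 > 1.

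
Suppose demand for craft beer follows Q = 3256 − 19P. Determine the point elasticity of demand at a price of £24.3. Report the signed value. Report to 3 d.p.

At P = 24.3, Q = 2794.300.
dQ/dP = −19.
ε = (dQ/dP)(P/Q) = (-19)(24.3/2794.300).

-0.165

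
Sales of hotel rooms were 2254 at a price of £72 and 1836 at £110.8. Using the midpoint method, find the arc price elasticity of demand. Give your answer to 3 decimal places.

-0.482

ΔQ = 1836 − 2254 = -418; ΔP = 110.8 − 72 = 38.8.
Midpoints: P̄ = 91.40, Q̄ = 2045.0.
ε = (ΔQ/ΔP)(P̄/Q̄) = (-418/38.8)(91.40/2045.0).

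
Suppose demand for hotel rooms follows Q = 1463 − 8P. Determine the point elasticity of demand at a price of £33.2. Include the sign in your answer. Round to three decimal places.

At P = 33.2, Q = 1197.400.
dQ/dP = −8.
ε = (dQ/dP)(P/Q) = (-8)(33.2/1197.400).

-0.222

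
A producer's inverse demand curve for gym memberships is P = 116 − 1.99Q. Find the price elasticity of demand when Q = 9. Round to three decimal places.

-5.477

At Q = 9, P = 116 − 1.99(9) = 98.09.
dP/dQ = −1.99, so dQ/dP = 1/(−1.99) = -0.503.
ε = (dQ/dP)(P/Q) = (-0.503)(98.09/9).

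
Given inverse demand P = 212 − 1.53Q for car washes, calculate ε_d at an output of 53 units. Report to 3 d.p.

At Q = 53, P = 212 − 1.53(53) = 130.91.
dP/dQ = −1.53, so dQ/dP = 1/(−1.53) = -0.654.
ε = (dQ/dP)(P/Q) = (-0.654)(130.91/53).

-1.614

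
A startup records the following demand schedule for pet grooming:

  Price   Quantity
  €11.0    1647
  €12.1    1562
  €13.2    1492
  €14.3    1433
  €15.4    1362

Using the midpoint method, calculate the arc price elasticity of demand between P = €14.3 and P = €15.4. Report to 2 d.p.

-0.69

At P = 14.3, Q = 1433; at P = 15.4, Q = 1362.
ΔQ = -71, ΔP = 1.1. Midpoints: P̄ = 14.85, Q̄ = 1397.5.
ε = (ΔQ/ΔP)(P̄/Q̄) = (-71/1.1)(14.85/1397.5).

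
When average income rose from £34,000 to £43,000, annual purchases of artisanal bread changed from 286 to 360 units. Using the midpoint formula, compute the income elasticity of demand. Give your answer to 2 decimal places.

ΔQ = 74, ΔI = 9000. Midpoints: Ī = 38,500, Q̄ = 323.0.
ε_I = (ΔQ/ΔI)(Ī/Q̄) = (74/9000)(38500/323.0).
ε_I > 0, so the good is normal.

0.98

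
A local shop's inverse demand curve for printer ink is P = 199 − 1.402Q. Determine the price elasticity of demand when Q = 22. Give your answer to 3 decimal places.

-5.452

At Q = 22, P = 199 − 1.402(22) = 168.16.
dP/dQ = −1.402, so dQ/dP = 1/(−1.402) = -0.713.
ε = (dQ/dP)(P/Q) = (-0.713)(168.16/22).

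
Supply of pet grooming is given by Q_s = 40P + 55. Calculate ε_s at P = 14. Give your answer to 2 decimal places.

0.91

At P = 14, Q_s = 615.
dQ_s/dP = 40.
ε_s = (dQ_s/dP)(P/Q_s) = (40)(14/615).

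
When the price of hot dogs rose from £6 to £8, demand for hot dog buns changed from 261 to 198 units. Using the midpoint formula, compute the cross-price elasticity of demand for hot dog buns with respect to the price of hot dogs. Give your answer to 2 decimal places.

-0.96

ΔQ_x = 198 − 261 = -63; ΔP_y = 8 − 6 = 2.
Midpoints: P̄_y = 7.00, Q̄_x = 229.5.
ε_xy = (ΔQ_x/ΔP_y)(P̄_y/Q̄_x) = (-63/2)(7.00/229.5).
ε_xy < 0, so the goods are complements.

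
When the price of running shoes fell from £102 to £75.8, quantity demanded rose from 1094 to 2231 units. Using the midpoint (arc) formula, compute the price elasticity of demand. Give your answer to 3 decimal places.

ΔQ = 2231 − 1094 = 1137; ΔP = 75.8 − 102 = -26.2.
Midpoints: P̄ = 88.90, Q̄ = 1662.5.
ε = (ΔQ/ΔP)(P̄/Q̄) = (1137/-26.2)(88.90/1662.5).

-2.321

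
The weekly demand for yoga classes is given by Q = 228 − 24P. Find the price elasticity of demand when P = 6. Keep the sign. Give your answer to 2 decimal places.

At P = 6, Q = 84.
dQ/dP = −24.
ε = (dQ/dP)(P/Q) = (-24)(6/84).
|ε| > 1, so demand is elastic at this price.

-1.71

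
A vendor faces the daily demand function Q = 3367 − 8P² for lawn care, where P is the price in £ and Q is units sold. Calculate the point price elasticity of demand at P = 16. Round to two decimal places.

-3.11

At P = 16, Q = 1319.
dQ/dP = −16P = -256.
ε = (dQ/dP)(P/Q) = (-256)(16/1319).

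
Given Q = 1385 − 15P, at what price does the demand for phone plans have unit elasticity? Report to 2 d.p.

46.17

For linear demand Q = a − bP, ε = −bP/(a − bP). |ε| = 1 when bP = a − bP, i.e. P = a/(2b).
P = 1385/(2·15) = 1385/30 = 46.1667.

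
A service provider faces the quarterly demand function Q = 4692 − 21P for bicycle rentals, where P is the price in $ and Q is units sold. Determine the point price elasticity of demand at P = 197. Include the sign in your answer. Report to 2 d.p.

-7.45

At P = 197, Q = 555.
dQ/dP = −21.
ε = (dQ/dP)(P/Q) = (-21)(197/555).
|ε| > 1, so demand is elastic at this price.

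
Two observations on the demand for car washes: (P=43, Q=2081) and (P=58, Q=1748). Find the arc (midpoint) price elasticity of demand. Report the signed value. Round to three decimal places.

ΔQ = 1748 − 2081 = -333; ΔP = 58 − 43 = 15.
Midpoints: P̄ = 50.50, Q̄ = 1914.5.
ε = (ΔQ/ΔP)(P̄/Q̄) = (-333/15)(50.50/1914.5).

-0.586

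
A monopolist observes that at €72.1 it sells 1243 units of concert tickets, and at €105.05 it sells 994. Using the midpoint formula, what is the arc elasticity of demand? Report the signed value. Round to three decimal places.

ΔQ = 994 − 1243 = -249; ΔP = 105.05 − 72.1 = 32.95.
Midpoints: P̄ = 88.57, Q̄ = 1118.5.
ε = (ΔQ/ΔP)(P̄/Q̄) = (-249/32.95)(88.57/1118.5).

-0.598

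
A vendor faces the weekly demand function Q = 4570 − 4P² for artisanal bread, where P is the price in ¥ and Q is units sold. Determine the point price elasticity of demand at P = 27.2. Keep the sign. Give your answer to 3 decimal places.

-3.675

At P = 27.2, Q = 1610.640.
dQ/dP = −8P = -217.600.
ε = (dQ/dP)(P/Q) = (-217.600)(27.2/1610.640).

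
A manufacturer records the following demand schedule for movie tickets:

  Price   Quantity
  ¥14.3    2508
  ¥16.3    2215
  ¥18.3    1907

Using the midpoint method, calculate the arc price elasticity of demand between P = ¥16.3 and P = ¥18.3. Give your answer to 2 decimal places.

-1.29

At P = 16.3, Q = 2215; at P = 18.3, Q = 1907.
ΔQ = -308, ΔP = 2.0. Midpoints: P̄ = 17.30, Q̄ = 2061.0.
ε = (ΔQ/ΔP)(P̄/Q̄) = (-308/2.0)(17.30/2061.0).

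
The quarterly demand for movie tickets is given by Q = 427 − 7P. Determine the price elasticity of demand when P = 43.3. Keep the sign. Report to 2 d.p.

-2.45

At P = 43.3, Q = 123.900.
dQ/dP = −7.
ε = (dQ/dP)(P/Q) = (-7)(43.3/123.900).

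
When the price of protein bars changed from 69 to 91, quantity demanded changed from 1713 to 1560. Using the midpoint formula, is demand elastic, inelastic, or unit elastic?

inelastic

Arc ε ≈ -0.340.
|ε| = 0.34 < 1.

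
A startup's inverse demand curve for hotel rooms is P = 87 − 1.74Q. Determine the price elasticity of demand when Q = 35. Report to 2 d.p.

At Q = 35, P = 87 − 1.74(35) = 26.10.
dP/dQ = −1.74, so dQ/dP = 1/(−1.74) = -0.575.
ε = (dQ/dP)(P/Q) = (-0.575)(26.10/35).

-0.43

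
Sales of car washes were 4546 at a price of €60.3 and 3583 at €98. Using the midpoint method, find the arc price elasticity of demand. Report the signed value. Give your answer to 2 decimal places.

-0.50

ΔQ = 3583 − 4546 = -963; ΔP = 98 − 60.3 = 37.7.
Midpoints: P̄ = 79.15, Q̄ = 4064.5.
ε = (ΔQ/ΔP)(P̄/Q̄) = (-963/37.7)(79.15/4064.5).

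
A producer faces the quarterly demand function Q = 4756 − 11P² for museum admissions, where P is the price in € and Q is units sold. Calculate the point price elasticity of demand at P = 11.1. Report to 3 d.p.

-0.797

At P = 11.1, Q = 3400.690.
dQ/dP = −22P = -244.200.
ε = (dQ/dP)(P/Q) = (-244.200)(11.1/3400.690).
|ε| < 1, so demand is inelastic at this price.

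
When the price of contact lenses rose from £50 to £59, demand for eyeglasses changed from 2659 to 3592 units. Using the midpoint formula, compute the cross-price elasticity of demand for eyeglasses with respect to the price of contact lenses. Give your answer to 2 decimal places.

ΔQ_x = 3592 − 2659 = 933; ΔP_y = 59 − 50 = 9.
Midpoints: P̄_y = 54.50, Q̄_x = 3125.5.
ε_xy = (ΔQ_x/ΔP_y)(P̄_y/Q̄_x) = (933/9)(54.50/3125.5).

1.81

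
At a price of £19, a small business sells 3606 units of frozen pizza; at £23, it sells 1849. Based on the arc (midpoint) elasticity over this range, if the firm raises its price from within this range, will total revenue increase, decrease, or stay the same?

decrease

Arc ε = (-1757/4)(21.00/2727.5) ≈ -3.382.
|ε| = 3.38 > 1, so demand is elastic. A price rise therefore reduces total revenue.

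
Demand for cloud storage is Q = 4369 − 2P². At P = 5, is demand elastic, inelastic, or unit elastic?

Q = 4319, dQ/dP = -20.
ε = (dQ/dP)(P/Q) ≈ -0.023.
|ε| = 0.02 < 1.

inelastic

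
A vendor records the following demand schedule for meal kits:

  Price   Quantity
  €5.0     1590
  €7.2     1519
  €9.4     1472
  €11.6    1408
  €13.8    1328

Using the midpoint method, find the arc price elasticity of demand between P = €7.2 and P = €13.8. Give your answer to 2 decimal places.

At P = 7.2, Q = 1519; at P = 13.8, Q = 1328.
ΔQ = -191, ΔP = 6.6. Midpoints: P̄ = 10.50, Q̄ = 1423.5.
ε = (ΔQ/ΔP)(P̄/Q̄) = (-191/6.6)(10.50/1423.5).

-0.21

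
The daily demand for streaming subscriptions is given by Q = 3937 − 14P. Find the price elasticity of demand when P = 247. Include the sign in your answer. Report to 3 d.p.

-7.219

At P = 247, Q = 479.
dQ/dP = −14.
ε = (dQ/dP)(P/Q) = (-14)(247/479).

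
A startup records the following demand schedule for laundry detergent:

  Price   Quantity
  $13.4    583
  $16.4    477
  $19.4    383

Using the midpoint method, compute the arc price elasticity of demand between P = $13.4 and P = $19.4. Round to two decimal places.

-1.13

At P = 13.4, Q = 583; at P = 19.4, Q = 383.
ΔQ = -200, ΔP = 6.0. Midpoints: P̄ = 16.40, Q̄ = 483.0.
ε = (ΔQ/ΔP)(P̄/Q̄) = (-200/6.0)(16.40/483.0).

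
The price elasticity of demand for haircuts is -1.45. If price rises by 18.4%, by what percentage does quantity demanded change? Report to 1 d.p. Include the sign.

%ΔQ ≈ ε × %ΔP = (-1.45)(18.4%) = -26.68%.

-26.7%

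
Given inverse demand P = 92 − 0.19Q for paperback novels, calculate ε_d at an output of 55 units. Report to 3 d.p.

At Q = 55, P = 92 − 0.19(55) = 81.55.
dP/dQ = −0.19, so dQ/dP = 1/(−0.19) = -5.263.
ε = (dQ/dP)(P/Q) = (-5.263)(81.55/55).

-7.804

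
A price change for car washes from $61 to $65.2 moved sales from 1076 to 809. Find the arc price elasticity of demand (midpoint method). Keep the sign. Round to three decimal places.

-4.256

ΔQ = 809 − 1076 = -267; ΔP = 65.2 − 61 = 4.2.
Midpoints: P̄ = 63.10, Q̄ = 942.5.
ε = (ΔQ/ΔP)(P̄/Q̄) = (-267/4.2)(63.10/942.5).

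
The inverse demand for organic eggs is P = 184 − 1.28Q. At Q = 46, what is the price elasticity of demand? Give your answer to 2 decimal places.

At Q = 46, P = 184 − 1.28(46) = 125.12.
dP/dQ = −1.28, so dQ/dP = 1/(−1.28) = -0.781.
ε = (dQ/dP)(P/Q) = (-0.781)(125.12/46).

-2.13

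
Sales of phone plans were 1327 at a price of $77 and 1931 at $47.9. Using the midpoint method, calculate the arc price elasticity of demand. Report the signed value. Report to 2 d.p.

-0.80

ΔQ = 1931 − 1327 = 604; ΔP = 47.9 − 77 = -29.1.
Midpoints: P̄ = 62.45, Q̄ = 1629.0.
ε = (ΔQ/ΔP)(P̄/Q̄) = (604/-29.1)(62.45/1629.0).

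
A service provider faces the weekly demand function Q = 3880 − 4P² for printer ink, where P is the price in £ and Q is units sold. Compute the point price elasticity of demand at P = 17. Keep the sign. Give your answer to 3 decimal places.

At P = 17, Q = 2724.
dQ/dP = −8P = -136.
ε = (dQ/dP)(P/Q) = (-136)(17/2724).

-0.849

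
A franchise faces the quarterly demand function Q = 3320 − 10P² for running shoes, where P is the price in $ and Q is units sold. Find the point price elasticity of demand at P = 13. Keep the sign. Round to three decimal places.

-2.074

At P = 13, Q = 1630.
dQ/dP = −20P = -260.
ε = (dQ/dP)(P/Q) = (-260)(13/1630).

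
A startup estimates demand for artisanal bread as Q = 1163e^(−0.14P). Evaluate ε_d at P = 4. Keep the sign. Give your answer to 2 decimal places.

-0.56

At P = 4, Q = 664.316.
dQ/dP = −0.14·1163e^(−0.14P) = −0.14Q = -93.004.
ε = (dQ/dP)(P/Q) = (-93.004)(4/664.316).
|ε| < 1, so demand is inelastic at this price.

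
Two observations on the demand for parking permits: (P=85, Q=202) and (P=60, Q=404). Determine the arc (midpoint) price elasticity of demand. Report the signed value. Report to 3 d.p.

ΔQ = 404 − 202 = 202; ΔP = 60 − 85 = -25.
Midpoints: P̄ = 72.50, Q̄ = 303.0.
ε = (ΔQ/ΔP)(P̄/Q̄) = (202/-25)(72.50/303.0).

-1.933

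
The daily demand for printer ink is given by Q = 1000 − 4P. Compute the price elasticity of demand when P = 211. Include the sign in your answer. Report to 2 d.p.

-5.41

At P = 211, Q = 156.
dQ/dP = −4.
ε = (dQ/dP)(P/Q) = (-4)(211/156).
|ε| > 1, so demand is elastic at this price.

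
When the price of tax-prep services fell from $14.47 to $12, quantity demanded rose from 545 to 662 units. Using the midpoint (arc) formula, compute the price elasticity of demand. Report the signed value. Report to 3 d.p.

-1.039

ΔQ = 662 − 545 = 117; ΔP = 12 − 14.47 = -2.47.
Midpoints: P̄ = 13.23, Q̄ = 603.5.
ε = (ΔQ/ΔP)(P̄/Q̄) = (117/-2.47)(13.23/603.5).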